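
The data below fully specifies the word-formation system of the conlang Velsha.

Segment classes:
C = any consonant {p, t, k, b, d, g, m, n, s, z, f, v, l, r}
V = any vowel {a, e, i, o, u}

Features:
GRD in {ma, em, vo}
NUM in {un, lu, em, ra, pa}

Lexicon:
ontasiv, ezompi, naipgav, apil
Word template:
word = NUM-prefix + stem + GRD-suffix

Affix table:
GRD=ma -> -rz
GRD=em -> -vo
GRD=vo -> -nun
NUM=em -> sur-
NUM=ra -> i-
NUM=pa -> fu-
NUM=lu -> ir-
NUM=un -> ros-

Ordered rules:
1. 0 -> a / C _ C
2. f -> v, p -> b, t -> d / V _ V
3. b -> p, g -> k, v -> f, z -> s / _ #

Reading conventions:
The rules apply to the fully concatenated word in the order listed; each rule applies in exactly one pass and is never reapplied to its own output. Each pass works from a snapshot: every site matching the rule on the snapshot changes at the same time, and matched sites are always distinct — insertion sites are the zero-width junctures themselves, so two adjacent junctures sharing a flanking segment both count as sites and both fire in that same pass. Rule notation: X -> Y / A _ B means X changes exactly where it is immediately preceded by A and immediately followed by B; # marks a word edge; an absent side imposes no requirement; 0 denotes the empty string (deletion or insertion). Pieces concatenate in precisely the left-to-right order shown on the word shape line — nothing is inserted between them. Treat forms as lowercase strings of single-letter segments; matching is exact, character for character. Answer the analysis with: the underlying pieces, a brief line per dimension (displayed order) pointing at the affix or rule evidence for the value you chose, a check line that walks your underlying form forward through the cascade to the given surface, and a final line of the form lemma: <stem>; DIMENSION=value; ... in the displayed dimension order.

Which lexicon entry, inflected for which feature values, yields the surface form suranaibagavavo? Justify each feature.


underlying: sur-naipgav-vo
GRD=em - signalled by the affix -vo
NUM=em - signalled by the affix sur-
check: surnaipgavvo -> suranaipagavavo -> suranaibagavavo -> suranaibagavavo
lemma: naipgav; GRD=em; NUM=em


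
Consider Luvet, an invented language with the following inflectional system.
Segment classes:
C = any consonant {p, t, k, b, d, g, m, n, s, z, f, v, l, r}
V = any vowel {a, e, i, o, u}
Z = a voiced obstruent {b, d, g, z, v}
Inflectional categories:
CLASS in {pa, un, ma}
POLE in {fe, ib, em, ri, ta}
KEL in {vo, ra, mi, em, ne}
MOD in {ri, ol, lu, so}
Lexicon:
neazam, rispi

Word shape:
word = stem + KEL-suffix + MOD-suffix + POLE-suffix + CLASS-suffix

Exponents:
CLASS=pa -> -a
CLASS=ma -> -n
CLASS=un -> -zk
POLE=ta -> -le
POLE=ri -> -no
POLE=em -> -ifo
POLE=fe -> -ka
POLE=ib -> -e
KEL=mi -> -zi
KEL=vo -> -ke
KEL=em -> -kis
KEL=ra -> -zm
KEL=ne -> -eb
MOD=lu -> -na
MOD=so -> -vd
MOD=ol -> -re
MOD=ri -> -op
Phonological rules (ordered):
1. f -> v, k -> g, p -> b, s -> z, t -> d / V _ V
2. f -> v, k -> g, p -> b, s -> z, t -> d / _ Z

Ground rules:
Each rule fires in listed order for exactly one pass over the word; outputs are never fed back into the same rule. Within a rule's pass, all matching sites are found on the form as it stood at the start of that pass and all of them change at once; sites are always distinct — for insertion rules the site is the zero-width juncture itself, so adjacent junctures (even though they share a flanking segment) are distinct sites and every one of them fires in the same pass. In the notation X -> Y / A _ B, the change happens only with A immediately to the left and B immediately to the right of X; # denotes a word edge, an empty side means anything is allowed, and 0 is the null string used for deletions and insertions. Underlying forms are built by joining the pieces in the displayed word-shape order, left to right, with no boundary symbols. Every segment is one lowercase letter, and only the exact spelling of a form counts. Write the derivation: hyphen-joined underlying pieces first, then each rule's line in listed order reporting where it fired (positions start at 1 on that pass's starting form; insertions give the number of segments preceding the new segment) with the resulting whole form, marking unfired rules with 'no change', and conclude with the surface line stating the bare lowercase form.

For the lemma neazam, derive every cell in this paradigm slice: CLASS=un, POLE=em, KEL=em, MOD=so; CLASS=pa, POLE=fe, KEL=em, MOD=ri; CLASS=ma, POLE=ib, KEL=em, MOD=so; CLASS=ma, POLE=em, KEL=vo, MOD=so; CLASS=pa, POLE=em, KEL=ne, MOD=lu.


cell CLASS=un, POLE=em, KEL=em, MOD=so:
underlying: neazam-kis-vd-ifo-zk
1. f -> v, k -> g, p -> b, s -> z, t -> d / V _ V: fires at position(s) 13: neazamkisvdivozk
2. f -> v, k -> g, p -> b, s -> z, t -> d / _ Z: fires at position(s) 9: neazamkizvdivozk
surface: neazamkizvdivozk

cell CLASS=pa, POLE=fe, KEL=em, MOD=ri:
underlying: neazam-kis-op-ka-a
1. f -> v, k -> g, p -> b, s -> z, t -> d / V _ V: fires at position(s) 9: neazamkizopkaa
2. f -> v, k -> g, p -> b, s -> z, t -> d / _ Z: no change
surface: neazamkizopkaa

cell CLASS=ma, POLE=ib, KEL=em, MOD=so:
underlying: neazam-kis-vd-e-n
1. f -> v, k -> g, p -> b, s -> z, t -> d / V _ V: no change
2. f -> v, k -> g, p -> b, s -> z, t -> d / _ Z: fires at position(s) 9: neazamkizvden
surface: neazamkizvden

cell CLASS=ma, POLE=em, KEL=vo, MOD=so:
underlying: neazam-ke-vd-ifo-n
1. f -> v, k -> g, p -> b, s -> z, t -> d / V _ V: fires at position(s) 12: neazamkevdivon
2. f -> v, k -> g, p -> b, s -> z, t -> d / _ Z: no change
surface: neazamkevdivon

cell CLASS=pa, POLE=em, KEL=ne, MOD=lu:
underlying: neazam-eb-na-ifo-a
1. f -> v, k -> g, p -> b, s -> z, t -> d / V _ V: fires at position(s) 12: neazamebnaivoa
2. f -> v, k -> g, p -> b, s -> z, t -> d / _ Z: no change
surface: neazamebnaivoa


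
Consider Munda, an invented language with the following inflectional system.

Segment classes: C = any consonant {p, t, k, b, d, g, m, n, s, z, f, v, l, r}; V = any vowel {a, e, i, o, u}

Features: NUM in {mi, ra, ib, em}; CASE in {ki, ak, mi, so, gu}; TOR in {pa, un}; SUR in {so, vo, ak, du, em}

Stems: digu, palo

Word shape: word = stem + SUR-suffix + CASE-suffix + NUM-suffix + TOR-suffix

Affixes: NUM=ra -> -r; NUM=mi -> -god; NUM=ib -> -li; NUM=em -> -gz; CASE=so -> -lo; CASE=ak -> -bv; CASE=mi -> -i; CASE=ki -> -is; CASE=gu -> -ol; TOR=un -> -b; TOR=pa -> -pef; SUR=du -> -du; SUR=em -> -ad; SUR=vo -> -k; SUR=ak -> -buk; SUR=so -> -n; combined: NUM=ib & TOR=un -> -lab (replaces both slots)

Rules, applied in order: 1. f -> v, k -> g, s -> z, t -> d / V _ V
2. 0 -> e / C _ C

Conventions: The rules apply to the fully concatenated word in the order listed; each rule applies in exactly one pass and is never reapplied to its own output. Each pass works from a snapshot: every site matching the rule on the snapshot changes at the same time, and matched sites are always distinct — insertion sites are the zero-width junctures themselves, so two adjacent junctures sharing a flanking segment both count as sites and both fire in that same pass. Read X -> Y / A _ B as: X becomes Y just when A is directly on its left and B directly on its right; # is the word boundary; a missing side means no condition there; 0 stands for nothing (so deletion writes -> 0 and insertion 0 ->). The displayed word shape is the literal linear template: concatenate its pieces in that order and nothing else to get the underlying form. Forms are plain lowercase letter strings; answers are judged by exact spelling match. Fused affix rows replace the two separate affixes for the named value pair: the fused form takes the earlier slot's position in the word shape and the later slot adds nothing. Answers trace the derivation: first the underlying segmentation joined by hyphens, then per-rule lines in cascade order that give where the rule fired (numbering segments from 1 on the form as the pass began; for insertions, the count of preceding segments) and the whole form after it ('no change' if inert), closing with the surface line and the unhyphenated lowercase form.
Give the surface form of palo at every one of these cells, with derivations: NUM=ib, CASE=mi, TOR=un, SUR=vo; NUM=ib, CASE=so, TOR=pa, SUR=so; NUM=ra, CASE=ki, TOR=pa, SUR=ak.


cell NUM=ib, CASE=mi, TOR=un, SUR=vo:
underlying: palo-k-i-lab
1. f -> v, k -> g, s -> z, t -> d / V _ V: fires at position(s) 5: palogilab
2. 0 -> e / C _ C: no change
surface: palogilab

cell NUM=ib, CASE=so, TOR=pa, SUR=so:
underlying: palo-n-lo-li-pef
1. f -> v, k -> g, s -> z, t -> d / V _ V: no change
2. 0 -> e / C _ C: inserts after position(s) 5: palonelolipef
surface: palonelolipef

cell NUM=ra, CASE=ki, TOR=pa, SUR=ak:
underlying: palo-buk-is-r-pef
1. f -> v, k -> g, s -> z, t -> d / V _ V: fires at position(s) 7: palobugisrpef
2. 0 -> e / C _ C: inserts after position(s) 9, 10: palobugiserepef
surface: palobugiserepef


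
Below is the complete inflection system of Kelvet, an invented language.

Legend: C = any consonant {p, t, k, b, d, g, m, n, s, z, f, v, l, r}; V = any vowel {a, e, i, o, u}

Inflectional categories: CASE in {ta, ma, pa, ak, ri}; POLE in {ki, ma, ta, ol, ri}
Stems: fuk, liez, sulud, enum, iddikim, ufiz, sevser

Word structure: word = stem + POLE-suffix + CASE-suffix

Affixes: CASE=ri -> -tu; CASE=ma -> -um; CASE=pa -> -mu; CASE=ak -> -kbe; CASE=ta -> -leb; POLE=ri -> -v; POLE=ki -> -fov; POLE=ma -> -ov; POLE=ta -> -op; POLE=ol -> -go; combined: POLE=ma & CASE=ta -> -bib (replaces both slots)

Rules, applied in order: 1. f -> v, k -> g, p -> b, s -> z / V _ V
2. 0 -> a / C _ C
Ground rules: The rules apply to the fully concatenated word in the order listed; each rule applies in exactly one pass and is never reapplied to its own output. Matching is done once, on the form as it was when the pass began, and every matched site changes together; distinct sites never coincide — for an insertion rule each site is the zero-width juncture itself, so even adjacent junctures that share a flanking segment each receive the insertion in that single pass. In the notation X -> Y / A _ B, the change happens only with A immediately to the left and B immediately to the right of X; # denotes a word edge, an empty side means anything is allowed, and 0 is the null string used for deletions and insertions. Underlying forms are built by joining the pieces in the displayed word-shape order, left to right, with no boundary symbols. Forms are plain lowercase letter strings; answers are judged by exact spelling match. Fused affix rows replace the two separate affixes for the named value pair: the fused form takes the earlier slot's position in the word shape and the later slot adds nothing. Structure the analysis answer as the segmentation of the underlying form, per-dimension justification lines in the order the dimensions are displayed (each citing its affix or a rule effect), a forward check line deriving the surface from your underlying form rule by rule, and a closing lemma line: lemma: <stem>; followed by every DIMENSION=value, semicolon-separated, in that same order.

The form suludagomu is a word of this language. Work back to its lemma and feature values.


underlying: sulud-go-mu
CASE=pa - signalled by the affix -mu
POLE=ol - signalled by the affix -go
check: suludgomu -> suludgomu -> suludagomu
lemma: sulud; CASE=pa; POLE=ol


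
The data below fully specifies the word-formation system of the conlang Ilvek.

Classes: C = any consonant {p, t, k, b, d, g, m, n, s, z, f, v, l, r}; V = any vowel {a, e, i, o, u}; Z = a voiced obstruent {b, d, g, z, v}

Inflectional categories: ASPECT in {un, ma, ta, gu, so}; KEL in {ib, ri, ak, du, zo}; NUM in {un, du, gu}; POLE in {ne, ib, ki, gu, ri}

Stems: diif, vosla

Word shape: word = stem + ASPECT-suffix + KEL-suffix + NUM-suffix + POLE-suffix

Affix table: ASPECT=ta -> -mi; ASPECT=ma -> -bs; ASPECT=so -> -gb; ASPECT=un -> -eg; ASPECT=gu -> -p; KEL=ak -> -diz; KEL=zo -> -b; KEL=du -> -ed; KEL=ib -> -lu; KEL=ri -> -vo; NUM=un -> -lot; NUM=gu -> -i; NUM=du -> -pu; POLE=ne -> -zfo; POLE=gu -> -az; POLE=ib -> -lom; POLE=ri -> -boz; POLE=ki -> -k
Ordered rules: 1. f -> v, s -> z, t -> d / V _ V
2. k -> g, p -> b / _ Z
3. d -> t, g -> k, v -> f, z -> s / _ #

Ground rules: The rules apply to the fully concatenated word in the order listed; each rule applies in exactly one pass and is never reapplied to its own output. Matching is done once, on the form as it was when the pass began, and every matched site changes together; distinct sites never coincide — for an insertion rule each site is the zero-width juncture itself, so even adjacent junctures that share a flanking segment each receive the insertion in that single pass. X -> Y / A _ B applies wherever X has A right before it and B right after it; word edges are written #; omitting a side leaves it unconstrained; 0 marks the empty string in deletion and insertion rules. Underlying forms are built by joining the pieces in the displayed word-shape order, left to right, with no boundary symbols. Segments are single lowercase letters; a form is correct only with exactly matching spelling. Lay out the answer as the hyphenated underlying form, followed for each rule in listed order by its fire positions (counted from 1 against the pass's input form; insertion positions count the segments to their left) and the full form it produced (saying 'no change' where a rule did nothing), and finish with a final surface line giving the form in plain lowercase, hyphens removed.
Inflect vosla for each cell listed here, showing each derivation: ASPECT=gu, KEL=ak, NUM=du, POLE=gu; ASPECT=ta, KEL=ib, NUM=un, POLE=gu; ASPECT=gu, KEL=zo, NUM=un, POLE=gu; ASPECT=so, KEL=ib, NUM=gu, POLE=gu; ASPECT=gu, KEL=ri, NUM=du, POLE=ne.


cell ASPECT=gu, KEL=ak, NUM=du, POLE=gu:
underlying: vosla-p-diz-pu-az
1. f -> v, s -> z, t -> d / V _ V: no change
2. k -> g, p -> b / _ Z: fires at position(s) 6: voslabdizpuaz
3. d -> t, g -> k, v -> f, z -> s / _ #: fires at position(s) 13: voslabdizpuas
surface: voslabdizpuas

cell ASPECT=ta, KEL=ib, NUM=un, POLE=gu:
underlying: vosla-mi-lu-lot-az
1. f -> v, s -> z, t -> d / V _ V: fires at position(s) 12: voslamilulodaz
2. k -> g, p -> b / _ Z: no change
3. d -> t, g -> k, v -> f, z -> s / _ #: fires at position(s) 14: voslamilulodas
surface: voslamilulodas

cell ASPECT=gu, KEL=zo, NUM=un, POLE=gu:
underlying: vosla-p-b-lot-az
1. f -> v, s -> z, t -> d / V _ V: fires at position(s) 10: voslapblodaz
2. k -> g, p -> b / _ Z: fires at position(s) 6: voslabblodaz
3. d -> t, g -> k, v -> f, z -> s / _ #: fires at position(s) 12: voslabblodas
surface: voslabblodas

cell ASPECT=so, KEL=ib, NUM=gu, POLE=gu:
underlying: vosla-gb-lu-i-az
1. f -> v, s -> z, t -> d / V _ V: no change
2. k -> g, p -> b / _ Z: no change
3. d -> t, g -> k, v -> f, z -> s / _ #: fires at position(s) 12: voslagbluias
surface: voslagbluias

cell ASPECT=gu, KEL=ri, NUM=du, POLE=ne:
underlying: vosla-p-vo-pu-zfo
1. f -> v, s -> z, t -> d / V _ V: no change
2. k -> g, p -> b / _ Z: fires at position(s) 6: voslabvopuzfo
3. d -> t, g -> k, v -> f, z -> s / _ #: no change
surface: voslabvopuzfo


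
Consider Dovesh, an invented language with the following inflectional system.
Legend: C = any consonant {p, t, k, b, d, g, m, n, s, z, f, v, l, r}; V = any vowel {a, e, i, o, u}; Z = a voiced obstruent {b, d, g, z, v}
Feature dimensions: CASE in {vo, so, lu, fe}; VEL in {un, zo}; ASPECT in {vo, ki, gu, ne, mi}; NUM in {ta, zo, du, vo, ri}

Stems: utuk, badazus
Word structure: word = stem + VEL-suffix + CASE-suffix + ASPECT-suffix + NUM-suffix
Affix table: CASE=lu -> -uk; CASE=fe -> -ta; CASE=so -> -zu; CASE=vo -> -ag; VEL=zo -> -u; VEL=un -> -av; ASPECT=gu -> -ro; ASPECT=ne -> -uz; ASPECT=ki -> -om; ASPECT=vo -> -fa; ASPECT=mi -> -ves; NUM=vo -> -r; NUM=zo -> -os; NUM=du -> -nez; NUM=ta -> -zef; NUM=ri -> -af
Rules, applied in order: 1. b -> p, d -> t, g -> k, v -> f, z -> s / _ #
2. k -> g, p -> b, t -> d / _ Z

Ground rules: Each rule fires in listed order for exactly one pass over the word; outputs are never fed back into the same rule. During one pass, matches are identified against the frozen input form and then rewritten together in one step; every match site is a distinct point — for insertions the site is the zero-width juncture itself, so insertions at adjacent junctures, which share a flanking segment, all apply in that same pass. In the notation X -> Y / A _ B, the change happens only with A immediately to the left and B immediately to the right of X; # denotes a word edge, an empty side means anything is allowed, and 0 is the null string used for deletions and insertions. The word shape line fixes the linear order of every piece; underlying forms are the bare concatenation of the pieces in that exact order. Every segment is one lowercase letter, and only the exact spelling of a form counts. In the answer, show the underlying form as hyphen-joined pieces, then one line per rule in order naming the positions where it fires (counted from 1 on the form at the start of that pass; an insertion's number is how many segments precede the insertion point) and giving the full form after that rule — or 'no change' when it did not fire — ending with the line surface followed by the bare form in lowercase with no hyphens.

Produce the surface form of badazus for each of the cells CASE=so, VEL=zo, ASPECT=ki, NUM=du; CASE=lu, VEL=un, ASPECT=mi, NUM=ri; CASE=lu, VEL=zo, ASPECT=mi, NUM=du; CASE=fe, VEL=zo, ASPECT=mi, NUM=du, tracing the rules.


cell CASE=so, VEL=zo, ASPECT=ki, NUM=du:
underlying: badazus-u-zu-om-nez
1. b -> p, d -> t, g -> k, v -> f, z -> s / _ #: fires at position(s) 15: badazusuzuomnes
2. k -> g, p -> b, t -> d / _ Z: no change
surface: badazusuzuomnes

cell CASE=lu, VEL=un, ASPECT=mi, NUM=ri:
underlying: badazus-av-uk-ves-af
1. b -> p, d -> t, g -> k, v -> f, z -> s / _ #: no change
2. k -> g, p -> b, t -> d / _ Z: fires at position(s) 11: badazusavugvesaf
surface: badazusavugvesaf

cell CASE=lu, VEL=zo, ASPECT=mi, NUM=du:
underlying: badazus-u-uk-ves-nez
1. b -> p, d -> t, g -> k, v -> f, z -> s / _ #: fires at position(s) 16: badazusuukvesnes
2. k -> g, p -> b, t -> d / _ Z: fires at position(s) 10: badazusuugvesnes
surface: badazusuugvesnes

cell CASE=fe, VEL=zo, ASPECT=mi, NUM=du:
underlying: badazus-u-ta-ves-nez
1. b -> p, d -> t, g -> k, v -> f, z -> s / _ #: fires at position(s) 16: badazusutavesnes
2. k -> g, p -> b, t -> d / _ Z: no change
surface: badazusutavesnes


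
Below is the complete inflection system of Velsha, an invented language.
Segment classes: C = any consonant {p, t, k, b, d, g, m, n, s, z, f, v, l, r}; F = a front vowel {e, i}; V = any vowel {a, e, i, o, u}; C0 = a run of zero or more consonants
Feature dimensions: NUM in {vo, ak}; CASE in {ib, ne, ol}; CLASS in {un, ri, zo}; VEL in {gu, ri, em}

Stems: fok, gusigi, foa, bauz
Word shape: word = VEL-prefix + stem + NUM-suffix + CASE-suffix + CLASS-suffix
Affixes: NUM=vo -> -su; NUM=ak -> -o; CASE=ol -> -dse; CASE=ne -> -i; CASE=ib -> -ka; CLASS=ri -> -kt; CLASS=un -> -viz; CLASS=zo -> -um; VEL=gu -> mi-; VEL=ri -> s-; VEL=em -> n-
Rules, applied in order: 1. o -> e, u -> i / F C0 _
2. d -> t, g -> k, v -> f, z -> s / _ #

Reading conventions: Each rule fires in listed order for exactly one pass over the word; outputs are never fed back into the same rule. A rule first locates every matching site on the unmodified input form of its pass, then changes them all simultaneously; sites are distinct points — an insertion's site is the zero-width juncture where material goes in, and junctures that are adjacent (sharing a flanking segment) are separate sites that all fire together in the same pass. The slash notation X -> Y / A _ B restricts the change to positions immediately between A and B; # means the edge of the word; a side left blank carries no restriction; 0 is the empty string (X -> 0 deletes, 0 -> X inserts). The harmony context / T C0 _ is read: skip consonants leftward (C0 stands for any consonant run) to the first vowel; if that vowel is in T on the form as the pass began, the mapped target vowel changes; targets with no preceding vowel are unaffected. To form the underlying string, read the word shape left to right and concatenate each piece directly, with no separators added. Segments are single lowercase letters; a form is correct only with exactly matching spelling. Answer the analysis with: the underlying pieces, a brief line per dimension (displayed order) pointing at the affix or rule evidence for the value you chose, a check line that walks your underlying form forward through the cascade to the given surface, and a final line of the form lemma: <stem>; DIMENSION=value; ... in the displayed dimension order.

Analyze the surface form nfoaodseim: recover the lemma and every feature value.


underlying: n-foa-o-dse-um
NUM=ak - signalled by the affix -o
CASE=ol - signalled by the affix -dse
CLASS=zo - signalled by the affix -um
VEL=em - signalled by the affix n-
check: nfoaodseum -> nfoaodseim -> nfoaodseim
lemma: foa; NUM=ak; CASE=ol; CLASS=zo; VEL=em


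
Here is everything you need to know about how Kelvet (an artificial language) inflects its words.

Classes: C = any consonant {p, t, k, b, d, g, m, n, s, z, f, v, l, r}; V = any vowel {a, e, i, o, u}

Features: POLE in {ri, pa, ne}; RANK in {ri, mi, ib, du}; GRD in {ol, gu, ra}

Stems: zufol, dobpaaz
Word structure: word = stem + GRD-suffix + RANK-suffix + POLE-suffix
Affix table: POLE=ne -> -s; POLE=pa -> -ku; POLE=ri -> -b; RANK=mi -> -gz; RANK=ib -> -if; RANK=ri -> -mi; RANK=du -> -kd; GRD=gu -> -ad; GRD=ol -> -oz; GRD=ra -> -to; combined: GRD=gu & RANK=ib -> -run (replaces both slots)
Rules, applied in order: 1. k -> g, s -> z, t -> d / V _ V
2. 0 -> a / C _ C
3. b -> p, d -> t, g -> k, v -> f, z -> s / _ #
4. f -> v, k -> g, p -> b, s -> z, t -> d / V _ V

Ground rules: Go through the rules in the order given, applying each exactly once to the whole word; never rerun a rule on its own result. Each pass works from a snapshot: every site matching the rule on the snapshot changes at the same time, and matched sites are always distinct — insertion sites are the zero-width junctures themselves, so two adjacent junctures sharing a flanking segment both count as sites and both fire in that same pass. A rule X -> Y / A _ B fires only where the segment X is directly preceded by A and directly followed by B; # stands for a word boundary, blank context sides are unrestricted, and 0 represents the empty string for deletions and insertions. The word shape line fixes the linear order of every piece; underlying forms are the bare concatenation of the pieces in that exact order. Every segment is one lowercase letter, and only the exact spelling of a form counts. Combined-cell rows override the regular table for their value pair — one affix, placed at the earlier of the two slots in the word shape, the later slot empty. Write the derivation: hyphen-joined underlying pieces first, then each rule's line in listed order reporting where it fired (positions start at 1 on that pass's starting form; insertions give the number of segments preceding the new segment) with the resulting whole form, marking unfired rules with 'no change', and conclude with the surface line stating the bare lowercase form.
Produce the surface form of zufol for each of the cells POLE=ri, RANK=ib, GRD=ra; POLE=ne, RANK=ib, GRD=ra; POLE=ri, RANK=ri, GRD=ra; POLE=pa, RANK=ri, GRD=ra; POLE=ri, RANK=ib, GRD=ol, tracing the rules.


cell POLE=ri, RANK=ib, GRD=ra:
underlying: zufol-to-if-b
1. k -> g, s -> z, t -> d / V _ V: no change
2. 0 -> a / C _ C: inserts after position(s) 5, 9: zufolatoifab
3. b -> p, d -> t, g -> k, v -> f, z -> s / _ #: fires at position(s) 12: zufolatoifap
4. f -> v, k -> g, p -> b, s -> z, t -> d / V _ V: fires at position(s) 3, 7, 10: zuvoladoivap
surface: zuvoladoivap

cell POLE=ne, RANK=ib, GRD=ra:
underlying: zufol-to-if-s
1. k -> g, s -> z, t -> d / V _ V: no change
2. 0 -> a / C _ C: inserts after position(s) 5, 9: zufolatoifas
3. b -> p, d -> t, g -> k, v -> f, z -> s / _ #: no change
4. f -> v, k -> g, p -> b, s -> z, t -> d / V _ V: fires at position(s) 3, 7, 10: zuvoladoivas
surface: zuvoladoivas

cell POLE=ri, RANK=ri, GRD=ra:
underlying: zufol-to-mi-b
1. k -> g, s -> z, t -> d / V _ V: no change
2. 0 -> a / C _ C: inserts after position(s) 5: zufolatomib
3. b -> p, d -> t, g -> k, v -> f, z -> s / _ #: fires at position(s) 11: zufolatomip
4. f -> v, k -> g, p -> b, s -> z, t -> d / V _ V: fires at position(s) 3, 7: zuvoladomip
surface: zuvoladomip

cell POLE=pa, RANK=ri, GRD=ra:
underlying: zufol-to-mi-ku
1. k -> g, s -> z, t -> d / V _ V: fires at position(s) 10: zufoltomigu
2. 0 -> a / C _ C: inserts after position(s) 5: zufolatomigu
3. b -> p, d -> t, g -> k, v -> f, z -> s / _ #: no change
4. f -> v, k -> g, p -> b, s -> z, t -> d / V _ V: fires at position(s) 3, 7: zuvoladomigu
surface: zuvoladomigu

cell POLE=ri, RANK=ib, GRD=ol:
underlying: zufol-oz-if-b
1. k -> g, s -> z, t -> d / V _ V: no change
2. 0 -> a / C _ C: inserts after position(s) 9: zufolozifab
3. b -> p, d -> t, g -> k, v -> f, z -> s / _ #: fires at position(s) 11: zufolozifap
4. f -> v, k -> g, p -> b, s -> z, t -> d / V _ V: fires at position(s) 3, 9: zuvolozivap
surface: zuvolozivap


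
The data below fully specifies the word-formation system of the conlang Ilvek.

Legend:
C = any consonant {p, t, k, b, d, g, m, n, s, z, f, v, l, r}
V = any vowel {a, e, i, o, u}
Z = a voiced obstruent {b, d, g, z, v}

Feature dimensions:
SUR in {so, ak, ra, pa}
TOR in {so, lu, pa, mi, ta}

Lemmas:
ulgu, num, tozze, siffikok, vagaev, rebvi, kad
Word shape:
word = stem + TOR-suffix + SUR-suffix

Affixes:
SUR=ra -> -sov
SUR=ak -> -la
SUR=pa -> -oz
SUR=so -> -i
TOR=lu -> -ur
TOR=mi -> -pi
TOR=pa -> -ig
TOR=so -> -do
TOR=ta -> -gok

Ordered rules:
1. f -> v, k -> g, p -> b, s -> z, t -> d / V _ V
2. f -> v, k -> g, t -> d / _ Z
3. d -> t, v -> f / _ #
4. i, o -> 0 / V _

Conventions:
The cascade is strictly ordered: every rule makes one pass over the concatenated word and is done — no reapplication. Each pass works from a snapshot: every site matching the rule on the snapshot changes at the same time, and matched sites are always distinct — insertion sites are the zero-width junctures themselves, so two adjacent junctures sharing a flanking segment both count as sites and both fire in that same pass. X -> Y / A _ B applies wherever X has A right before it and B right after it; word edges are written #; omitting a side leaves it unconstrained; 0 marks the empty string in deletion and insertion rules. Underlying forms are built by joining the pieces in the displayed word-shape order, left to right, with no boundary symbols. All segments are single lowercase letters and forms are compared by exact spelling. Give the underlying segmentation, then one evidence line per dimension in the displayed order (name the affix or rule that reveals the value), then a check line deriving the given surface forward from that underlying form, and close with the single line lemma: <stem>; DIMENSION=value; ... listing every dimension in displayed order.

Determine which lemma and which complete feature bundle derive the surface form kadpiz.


underlying: kad-pi-oz
SUR=pa - signalled by the affix -oz
TOR=mi - signalled by the affix -pi
check: kadpioz -> kadpioz -> kadpioz -> kadpioz -> kadpiz
lemma: kad; SUR=pa; TOR=mi


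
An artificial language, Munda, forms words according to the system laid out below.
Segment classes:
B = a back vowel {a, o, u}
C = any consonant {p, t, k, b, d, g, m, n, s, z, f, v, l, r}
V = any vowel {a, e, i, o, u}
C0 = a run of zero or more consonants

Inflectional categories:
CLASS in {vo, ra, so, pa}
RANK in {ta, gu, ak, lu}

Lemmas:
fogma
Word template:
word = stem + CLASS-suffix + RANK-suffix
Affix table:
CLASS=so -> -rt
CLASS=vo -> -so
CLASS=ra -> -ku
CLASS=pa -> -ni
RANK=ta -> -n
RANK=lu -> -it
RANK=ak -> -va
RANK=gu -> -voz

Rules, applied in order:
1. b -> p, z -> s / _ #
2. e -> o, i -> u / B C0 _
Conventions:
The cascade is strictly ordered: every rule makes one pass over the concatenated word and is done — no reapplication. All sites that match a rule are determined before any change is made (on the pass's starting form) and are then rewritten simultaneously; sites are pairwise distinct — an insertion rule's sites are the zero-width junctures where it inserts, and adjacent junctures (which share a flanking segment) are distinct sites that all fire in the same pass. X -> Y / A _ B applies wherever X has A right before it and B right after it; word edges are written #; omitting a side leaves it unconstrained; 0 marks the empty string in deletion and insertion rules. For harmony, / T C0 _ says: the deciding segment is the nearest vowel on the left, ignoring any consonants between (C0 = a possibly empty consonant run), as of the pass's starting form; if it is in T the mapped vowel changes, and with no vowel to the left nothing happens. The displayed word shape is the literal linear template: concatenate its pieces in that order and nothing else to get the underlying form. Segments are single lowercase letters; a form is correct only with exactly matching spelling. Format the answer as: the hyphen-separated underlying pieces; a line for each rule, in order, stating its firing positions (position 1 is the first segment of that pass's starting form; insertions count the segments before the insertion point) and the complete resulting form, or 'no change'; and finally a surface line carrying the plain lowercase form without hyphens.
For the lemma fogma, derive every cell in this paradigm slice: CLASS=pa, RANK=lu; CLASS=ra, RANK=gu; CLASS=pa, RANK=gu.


cell CLASS=pa, RANK=lu:
underlying: fogma-ni-it
1. b -> p, z -> s / _ #: no change
2. e -> o, i -> u / B C0 _: fires at position(s) 7: fogmanuit
surface: fogmanuit

cell CLASS=ra, RANK=gu:
underlying: fogma-ku-voz
1. b -> p, z -> s / _ #: fires at position(s) 10: fogmakuvos
2. e -> o, i -> u / B C0 _: no change
surface: fogmakuvos

cell CLASS=pa, RANK=gu:
underlying: fogma-ni-voz
1. b -> p, z -> s / _ #: fires at position(s) 10: fogmanivos
2. e -> o, i -> u / B C0 _: fires at position(s) 7: fogmanuvos
surface: fogmanuvos


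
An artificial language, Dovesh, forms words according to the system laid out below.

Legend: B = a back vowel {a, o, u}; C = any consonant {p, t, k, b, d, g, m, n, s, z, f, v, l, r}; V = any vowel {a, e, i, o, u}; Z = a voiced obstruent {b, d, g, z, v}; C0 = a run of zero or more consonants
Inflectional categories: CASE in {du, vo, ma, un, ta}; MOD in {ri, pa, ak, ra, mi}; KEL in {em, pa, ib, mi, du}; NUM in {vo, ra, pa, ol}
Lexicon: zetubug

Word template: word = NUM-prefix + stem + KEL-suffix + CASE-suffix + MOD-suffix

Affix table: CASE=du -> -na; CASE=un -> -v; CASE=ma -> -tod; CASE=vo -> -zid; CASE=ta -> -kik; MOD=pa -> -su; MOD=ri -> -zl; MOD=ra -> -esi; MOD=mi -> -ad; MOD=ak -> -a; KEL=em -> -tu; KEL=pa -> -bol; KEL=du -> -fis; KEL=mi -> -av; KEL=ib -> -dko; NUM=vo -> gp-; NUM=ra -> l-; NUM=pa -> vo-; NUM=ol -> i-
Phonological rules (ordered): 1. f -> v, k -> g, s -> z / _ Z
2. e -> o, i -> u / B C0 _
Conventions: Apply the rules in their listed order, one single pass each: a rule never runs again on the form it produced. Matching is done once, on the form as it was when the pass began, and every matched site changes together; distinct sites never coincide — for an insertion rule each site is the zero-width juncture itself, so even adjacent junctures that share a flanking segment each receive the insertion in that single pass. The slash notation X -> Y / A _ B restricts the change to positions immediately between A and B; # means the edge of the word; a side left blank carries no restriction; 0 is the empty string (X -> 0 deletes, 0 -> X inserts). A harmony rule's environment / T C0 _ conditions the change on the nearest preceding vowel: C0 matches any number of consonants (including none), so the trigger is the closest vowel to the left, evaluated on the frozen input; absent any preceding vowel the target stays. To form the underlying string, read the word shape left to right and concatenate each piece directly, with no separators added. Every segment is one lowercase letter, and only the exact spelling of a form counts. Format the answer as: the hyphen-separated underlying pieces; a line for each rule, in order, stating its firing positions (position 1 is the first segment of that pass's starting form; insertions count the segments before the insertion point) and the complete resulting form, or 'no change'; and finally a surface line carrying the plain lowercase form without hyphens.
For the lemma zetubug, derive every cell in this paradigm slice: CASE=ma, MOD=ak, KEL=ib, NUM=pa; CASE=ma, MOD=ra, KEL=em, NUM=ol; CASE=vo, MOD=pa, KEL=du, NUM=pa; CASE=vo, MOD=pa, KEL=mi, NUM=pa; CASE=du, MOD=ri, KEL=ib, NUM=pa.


cell CASE=ma, MOD=ak, KEL=ib, NUM=pa:
underlying: vo-zetubug-dko-tod-a
1. f -> v, k -> g, s -> z / _ Z: no change
2. e -> o, i -> u / B C0 _: fires at position(s) 4: vozotubugdkotoda
surface: vozotubugdkotoda

cell CASE=ma, MOD=ra, KEL=em, NUM=ol:
underlying: i-zetubug-tu-tod-esi
1. f -> v, k -> g, s -> z / _ Z: no change
2. e -> o, i -> u / B C0 _: fires at position(s) 14: izetubugtutodosi
surface: izetubugtutodosi

cell CASE=vo, MOD=pa, KEL=du, NUM=pa:
underlying: vo-zetubug-fis-zid-su
1. f -> v, k -> g, s -> z / _ Z: fires at position(s) 12: vozetubugfizzidsu
2. e -> o, i -> u / B C0 _: fires at position(s) 4, 11: vozotubugfuzzidsu
surface: vozotubugfuzzidsu

cell CASE=vo, MOD=pa, KEL=mi, NUM=pa:
underlying: vo-zetubug-av-zid-su
1. f -> v, k -> g, s -> z / _ Z: no change
2. e -> o, i -> u / B C0 _: fires at position(s) 4, 13: vozotubugavzudsu
surface: vozotubugavzudsu

cell CASE=du, MOD=ri, KEL=ib, NUM=pa:
underlying: vo-zetubug-dko-na-zl
1. f -> v, k -> g, s -> z / _ Z: no change
2. e -> o, i -> u / B C0 _: fires at position(s) 4: vozotubugdkonazl
surface: vozotubugdkonazl


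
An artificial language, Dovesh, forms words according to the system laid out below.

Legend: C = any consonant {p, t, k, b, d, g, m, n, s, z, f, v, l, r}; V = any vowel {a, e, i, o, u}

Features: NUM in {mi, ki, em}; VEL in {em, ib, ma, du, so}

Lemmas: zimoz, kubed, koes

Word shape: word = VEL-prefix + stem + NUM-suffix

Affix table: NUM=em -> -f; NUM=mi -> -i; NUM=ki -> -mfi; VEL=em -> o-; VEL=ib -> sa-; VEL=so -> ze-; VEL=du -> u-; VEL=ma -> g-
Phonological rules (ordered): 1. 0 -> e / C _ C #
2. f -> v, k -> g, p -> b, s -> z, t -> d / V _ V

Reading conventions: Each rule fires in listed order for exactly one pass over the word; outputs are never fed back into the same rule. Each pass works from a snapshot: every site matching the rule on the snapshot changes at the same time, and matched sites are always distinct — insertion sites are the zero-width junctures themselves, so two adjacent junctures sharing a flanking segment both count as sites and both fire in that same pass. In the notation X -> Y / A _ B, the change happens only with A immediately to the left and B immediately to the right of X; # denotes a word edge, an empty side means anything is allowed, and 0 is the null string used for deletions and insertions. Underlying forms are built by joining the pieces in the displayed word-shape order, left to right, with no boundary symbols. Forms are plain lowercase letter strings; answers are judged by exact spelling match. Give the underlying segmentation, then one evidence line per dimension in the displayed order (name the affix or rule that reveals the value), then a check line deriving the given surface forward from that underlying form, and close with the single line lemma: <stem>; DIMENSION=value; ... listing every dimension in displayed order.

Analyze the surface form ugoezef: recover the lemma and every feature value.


underlying: u-koes-f
NUM=em - signalled by the affix -f
VEL=du - signalled by the affix u-
check: ukoesf -> ukoesef -> ugoezef
lemma: koes; NUM=em; VEL=du


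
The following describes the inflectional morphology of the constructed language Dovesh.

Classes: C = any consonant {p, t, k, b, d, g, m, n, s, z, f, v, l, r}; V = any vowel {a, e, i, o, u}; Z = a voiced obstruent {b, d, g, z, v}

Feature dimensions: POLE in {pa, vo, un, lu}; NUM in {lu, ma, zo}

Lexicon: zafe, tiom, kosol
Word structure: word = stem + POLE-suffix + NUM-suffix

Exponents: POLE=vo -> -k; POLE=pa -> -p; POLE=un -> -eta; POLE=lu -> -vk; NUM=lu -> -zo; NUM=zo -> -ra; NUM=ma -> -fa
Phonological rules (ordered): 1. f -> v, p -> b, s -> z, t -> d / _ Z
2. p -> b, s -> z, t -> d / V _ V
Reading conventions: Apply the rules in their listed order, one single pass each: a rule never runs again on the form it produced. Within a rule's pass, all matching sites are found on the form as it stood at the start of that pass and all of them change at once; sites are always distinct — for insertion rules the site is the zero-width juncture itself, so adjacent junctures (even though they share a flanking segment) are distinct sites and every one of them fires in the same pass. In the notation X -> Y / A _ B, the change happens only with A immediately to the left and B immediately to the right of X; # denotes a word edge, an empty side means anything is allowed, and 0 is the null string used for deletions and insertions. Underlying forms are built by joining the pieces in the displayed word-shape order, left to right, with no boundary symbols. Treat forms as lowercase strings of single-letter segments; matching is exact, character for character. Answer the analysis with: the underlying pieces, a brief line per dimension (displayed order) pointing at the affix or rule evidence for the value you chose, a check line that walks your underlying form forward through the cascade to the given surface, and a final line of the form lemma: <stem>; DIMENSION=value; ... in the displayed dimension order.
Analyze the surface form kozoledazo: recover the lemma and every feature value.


underlying: kosol-eta-zo
POLE=un - signalled by the affix -eta
NUM=lu - signalled by the affix -zo
check: kosoletazo -> kosoletazo -> kozoledazo
lemma: kosol; POLE=un; NUM=lu


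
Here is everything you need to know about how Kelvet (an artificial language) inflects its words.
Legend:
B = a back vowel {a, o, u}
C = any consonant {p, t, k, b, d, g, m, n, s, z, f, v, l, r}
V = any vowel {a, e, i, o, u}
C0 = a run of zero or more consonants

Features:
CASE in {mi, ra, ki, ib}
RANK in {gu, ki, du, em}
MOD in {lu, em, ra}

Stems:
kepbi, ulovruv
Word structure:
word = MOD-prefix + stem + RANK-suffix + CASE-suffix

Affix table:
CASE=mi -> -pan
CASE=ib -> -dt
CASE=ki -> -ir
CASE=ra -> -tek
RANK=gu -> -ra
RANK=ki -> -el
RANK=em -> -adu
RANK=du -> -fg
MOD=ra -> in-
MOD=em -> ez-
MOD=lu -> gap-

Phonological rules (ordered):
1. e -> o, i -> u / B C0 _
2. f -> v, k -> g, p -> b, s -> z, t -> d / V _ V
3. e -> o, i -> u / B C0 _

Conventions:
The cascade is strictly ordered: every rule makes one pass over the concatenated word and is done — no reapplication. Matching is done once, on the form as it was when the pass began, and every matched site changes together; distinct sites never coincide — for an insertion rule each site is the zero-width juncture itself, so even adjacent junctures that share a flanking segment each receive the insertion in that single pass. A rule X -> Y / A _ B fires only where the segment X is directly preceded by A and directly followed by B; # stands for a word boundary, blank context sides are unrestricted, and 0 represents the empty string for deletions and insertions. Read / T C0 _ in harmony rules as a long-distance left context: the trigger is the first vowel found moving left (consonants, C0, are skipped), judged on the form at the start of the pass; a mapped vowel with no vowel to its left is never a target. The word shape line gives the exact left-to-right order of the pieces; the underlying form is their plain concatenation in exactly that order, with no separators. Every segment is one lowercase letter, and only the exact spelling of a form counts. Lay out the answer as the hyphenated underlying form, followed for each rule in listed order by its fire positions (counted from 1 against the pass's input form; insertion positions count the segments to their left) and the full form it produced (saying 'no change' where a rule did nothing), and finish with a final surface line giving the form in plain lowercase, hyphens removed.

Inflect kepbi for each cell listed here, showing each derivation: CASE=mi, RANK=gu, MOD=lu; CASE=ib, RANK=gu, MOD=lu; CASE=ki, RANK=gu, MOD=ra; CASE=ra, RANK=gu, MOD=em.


cell CASE=mi, RANK=gu, MOD=lu:
underlying: gap-kepbi-ra-pan
1. e -> o, i -> u / B C0 _: fires at position(s) 5: gapkopbirapan
2. f -> v, k -> g, p -> b, s -> z, t -> d / V _ V: fires at position(s) 11: gapkopbiraban
3. e -> o, i -> u / B C0 _: fires at position(s) 8: gapkopburaban
surface: gapkopburaban

cell CASE=ib, RANK=gu, MOD=lu:
underlying: gap-kepbi-ra-dt
1. e -> o, i -> u / B C0 _: fires at position(s) 5: gapkopbiradt
2. f -> v, k -> g, p -> b, s -> z, t -> d / V _ V: no change
3. e -> o, i -> u / B C0 _: fires at position(s) 8: gapkopburadt
surface: gapkopburadt

cell CASE=ki, RANK=gu, MOD=ra:
underlying: in-kepbi-ra-ir
1. e -> o, i -> u / B C0 _: fires at position(s) 10: inkepbiraur
2. f -> v, k -> g, p -> b, s -> z, t -> d / V _ V: no change
3. e -> o, i -> u / B C0 _: no change
surface: inkepbiraur

cell CASE=ra, RANK=gu, MOD=em:
underlying: ez-kepbi-ra-tek
1. e -> o, i -> u / B C0 _: fires at position(s) 11: ezkepbiratok
2. f -> v, k -> g, p -> b, s -> z, t -> d / V _ V: fires at position(s) 10: ezkepbiradok
3. e -> o, i -> u / B C0 _: no change
surface: ezkepbiradok
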